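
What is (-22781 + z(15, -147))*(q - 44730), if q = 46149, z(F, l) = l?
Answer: -32534832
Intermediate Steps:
(-22781 + z(15, -147))*(q - 44730) = (-22781 - 147)*(46149 - 44730) = -22928*1419 = -32534832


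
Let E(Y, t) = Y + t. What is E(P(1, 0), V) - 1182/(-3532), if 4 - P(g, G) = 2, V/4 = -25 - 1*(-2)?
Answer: -158349/1766 ≈ -89.665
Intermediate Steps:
V = -92 (V = 4*(-25 - 1*(-2)) = 4*(-25 + 2) = 4*(-23) = -92)
P(g, G) = 2 (P(g, G) = 4 - 1*2 = 4 - 2 = 2)
E(P(1, 0), V) - 1182/(-3532) = (2 - 92) - 1182/(-3532) = -90 - 1182*(-1)/3532 = -90 - 1*(-591/1766) = -90 + 591/1766 = -158349/1766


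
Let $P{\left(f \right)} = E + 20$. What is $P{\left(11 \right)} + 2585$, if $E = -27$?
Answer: $2578$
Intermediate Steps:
$P{\left(f \right)} = -7$ ($P{\left(f \right)} = -27 + 20 = -7$)
$P{\left(11 \right)} + 2585 = -7 + 2585 = 2578$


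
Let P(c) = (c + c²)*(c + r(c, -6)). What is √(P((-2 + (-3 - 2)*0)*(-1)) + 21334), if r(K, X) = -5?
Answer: 146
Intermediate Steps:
P(c) = (-5 + c)*(c + c²) (P(c) = (c + c²)*(c - 5) = (c + c²)*(-5 + c) = (-5 + c)*(c + c²))
√(P((-2 + (-3 - 2)*0)*(-1)) + 21334) = √(((-2 + (-3 - 2)*0)*(-1))*(-5 + ((-2 + (-3 - 2)*0)*(-1))² - 4*(-2 + (-3 - 2)*0)*(-1)) + 21334) = √(((-2 - 5*0)*(-1))*(-5 + ((-2 - 5*0)*(-1))² - 4*(-2 - 5*0)*(-1)) + 21334) = √(((-2 + 0)*(-1))*(-5 + ((-2 + 0)*(-1))² - 4*(-2 + 0)*(-1)) + 21334) = √((-2*(-1))*(-5 + (-2*(-1))² - (-8)*(-1)) + 21334) = √(2*(-5 + 2² - 4*2) + 21334) = √(2*(-5 + 4 - 8) + 21334) = √(2*(-9) + 21334) = √(-18 + 21334) = √21316 = 146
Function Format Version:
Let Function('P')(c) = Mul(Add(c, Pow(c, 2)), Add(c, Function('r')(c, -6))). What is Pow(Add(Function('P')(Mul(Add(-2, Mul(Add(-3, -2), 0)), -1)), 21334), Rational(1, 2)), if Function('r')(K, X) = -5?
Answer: 146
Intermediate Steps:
Function('P')(c) = Mul(Add(-5, c), Add(c, Pow(c, 2))) (Function('P')(c) = Mul(Add(c, Pow(c, 2)), Add(c, -5)) = Mul(Add(c, Pow(c, 2)), Add(-5, c)) = Mul(Add(-5, c), Add(c, Pow(c, 2))))
Pow(Add(Function('P')(Mul(Add(-2, Mul(Add(-3, -2), 0)), -1)), 21334), Rational(1, 2)) = Pow(Add(Mul(Mul(Add(-2, Mul(Add(-3, -2), 0)), -1), Add(-5, Pow(Mul(Add(-2, Mul(Add(-3, -2), 0)), -1), 2), Mul(-4, Mul(Add(-2, Mul(Add(-3, -2), 0)), -1)))), 21334), Rational(1, 2)) = Pow(Add(Mul(Mul(Add(-2, Mul(-5, 0)), -1), Add(-5, Pow(Mul(Add(-2, Mul(-5, 0)), -1), 2), Mul(-4, Mul(Add(-2, Mul(-5, 0)), -1)))), 21334), Rational(1, 2)) = Pow(Add(Mul(Mul(Add(-2, 0), -1), Add(-5, Pow(Mul(Add(-2, 0), -1), 2), Mul(-4, Mul(Add(-2, 0), -1)))), 21334), Rational(1, 2)) = Pow(Add(Mul(Mul(-2, -1), Add(-5, Pow(Mul(-2, -1), 2), Mul(-4, Mul(-2, -1)))), 21334), Rational(1, 2)) = Pow(Add(Mul(2, Add(-5, Pow(2, 2), Mul(-4, 2))), 21334), Rational(1, 2)) = Pow(Add(Mul(2, Add(-5, 4, -8)), 21334), Rational(1, 2)) = Pow(Add(Mul(2, -9), 21334), Rational(1, 2)) = Pow(Add(-18, 21334), Rational(1, 2)) = Pow(21316, Rational(1, 2)) = 146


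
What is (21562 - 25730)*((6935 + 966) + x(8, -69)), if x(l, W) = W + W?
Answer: -32356184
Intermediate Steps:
x(l, W) = 2*W
(21562 - 25730)*((6935 + 966) + x(8, -69)) = (21562 - 25730)*((6935 + 966) + 2*(-69)) = -4168*(7901 - 138) = -4168*7763 = -32356184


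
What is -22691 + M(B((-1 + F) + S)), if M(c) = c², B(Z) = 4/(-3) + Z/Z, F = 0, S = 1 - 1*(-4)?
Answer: -204218/9 ≈ -22691.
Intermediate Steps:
S = 5 (S = 1 + 4 = 5)
B(Z) = -⅓ (B(Z) = 4*(-⅓) + 1 = -4/3 + 1 = -⅓)
-22691 + M(B((-1 + F) + S)) = -22691 + (-⅓)² = -22691 + ⅑ = -204218/9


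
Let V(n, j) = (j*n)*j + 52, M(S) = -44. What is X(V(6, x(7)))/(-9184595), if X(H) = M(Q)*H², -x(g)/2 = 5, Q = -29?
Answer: 18704576/9184595 ≈ 2.0365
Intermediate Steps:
x(g) = -10 (x(g) = -2*5 = -10)
V(n, j) = 52 + n*j² (V(n, j) = n*j² + 52 = 52 + n*j²)
X(H) = -44*H²
X(V(6, x(7)))/(-9184595) = -44*(52 + 6*(-10)²)²/(-9184595) = -44*(52 + 6*100)²*(-1/9184595) = -44*(52 + 600)²*(-1/9184595) = -44*652²*(-1/9184595) = -44*425104*(-1/9184595) = -18704576*(-1/9184595) = 18704576/9184595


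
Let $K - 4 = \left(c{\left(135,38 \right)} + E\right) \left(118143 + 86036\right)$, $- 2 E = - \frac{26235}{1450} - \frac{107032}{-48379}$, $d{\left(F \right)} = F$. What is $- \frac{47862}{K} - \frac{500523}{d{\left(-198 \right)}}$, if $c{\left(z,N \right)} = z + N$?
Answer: $\frac{172955363431298509067}{68418792961980582} \approx 2527.9$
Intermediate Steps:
$E = \frac{222805333}{28059820}$ ($E = - \frac{- \frac{26235}{1450} - \frac{107032}{-48379}}{2} = - \frac{\left(-26235\right) \frac{1}{1450} - - \frac{107032}{48379}}{2} = - \frac{- \frac{5247}{290} + \frac{107032}{48379}}{2} = \left(- \frac{1}{2}\right) \left(- \frac{222805333}{14029910}\right) = \frac{222805333}{28059820} \approx 7.9404$)
$c{\left(z,N \right)} = N + z$
$K = \frac{1036648378211827}{28059820}$ ($K = 4 + \left(\left(38 + 135\right) + \frac{222805333}{28059820}\right) \left(118143 + 86036\right) = 4 + \left(173 + \frac{222805333}{28059820}\right) 204179 = 4 + \frac{5077154193}{28059820} \cdot 204179 = 4 + \frac{1036648265972547}{28059820} = \frac{1036648378211827}{28059820} \approx 3.6944 \cdot 10^{7}$)
$- \frac{47862}{K} - \frac{500523}{d{\left(-198 \right)}} = - \frac{47862}{\frac{1036648378211827}{28059820}} - \frac{500523}{-198} = \left(-47862\right) \frac{28059820}{1036648378211827} - - \frac{166841}{66} = - \frac{1342999104840}{1036648378211827} + \frac{166841}{66} = \frac{172955363431298509067}{68418792961980582}$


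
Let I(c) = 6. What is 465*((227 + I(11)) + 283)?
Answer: 239940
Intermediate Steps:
465*((227 + I(11)) + 283) = 465*((227 + 6) + 283) = 465*(233 + 283) = 465*516 = 239940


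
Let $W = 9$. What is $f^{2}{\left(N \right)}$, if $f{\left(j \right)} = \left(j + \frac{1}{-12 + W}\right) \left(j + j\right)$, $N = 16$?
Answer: $\frac{2262016}{9} \approx 2.5134 \cdot 10^{5}$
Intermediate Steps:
$f{\left(j \right)} = 2 j \left(- \frac{1}{3} + j\right)$ ($f{\left(j \right)} = \left(j + \frac{1}{-12 + 9}\right) \left(j + j\right) = \left(j + \frac{1}{-3}\right) 2 j = \left(j - \frac{1}{3}\right) 2 j = \left(- \frac{1}{3} + j\right) 2 j = 2 j \left(- \frac{1}{3} + j\right)$)
$f^{2}{\left(N \right)} = \left(\frac{2}{3} \cdot 16 \left(-1 + 3 \cdot 16\right)\right)^{2} = \left(\frac{2}{3} \cdot 16 \left(-1 + 48\right)\right)^{2} = \left(\frac{2}{3} \cdot 16 \cdot 47\right)^{2} = \left(\frac{1504}{3}\right)^{2} = \frac{2262016}{9}$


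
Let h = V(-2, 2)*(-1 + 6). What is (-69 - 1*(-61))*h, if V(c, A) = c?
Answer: 80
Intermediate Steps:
h = -10 (h = -2*(-1 + 6) = -2*5 = -10)
(-69 - 1*(-61))*h = (-69 - 1*(-61))*(-10) = (-69 + 61)*(-10) = -8*(-10) = 80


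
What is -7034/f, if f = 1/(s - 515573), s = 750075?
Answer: -1649487068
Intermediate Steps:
f = 1/234502 (f = 1/(750075 - 515573) = 1/234502 ≈ 4.2644e-6)
-7034/f = -7034/1/234502 = -7034*234502 = -1649487068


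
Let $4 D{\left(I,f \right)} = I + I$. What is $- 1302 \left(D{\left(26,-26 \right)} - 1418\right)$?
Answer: $1829310$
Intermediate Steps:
$D{\left(I,f \right)} = \frac{I}{2}$ ($D{\left(I,f \right)} = \frac{I + I}{4} = \frac{2 I}{4} = \frac{I}{2}$)
$- 1302 \left(D{\left(26,-26 \right)} - 1418\right) = - 1302 \left(\frac{1}{2} \cdot 26 - 1418\right) = - 1302 \left(13 - 1418\right) = \left(-1302\right) \left(-1405\right) = 1829310$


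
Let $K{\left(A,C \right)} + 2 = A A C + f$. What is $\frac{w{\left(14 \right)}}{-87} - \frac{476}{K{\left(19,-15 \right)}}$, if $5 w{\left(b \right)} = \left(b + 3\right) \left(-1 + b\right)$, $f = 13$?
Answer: $- \frac{35258}{83955} \approx -0.41996$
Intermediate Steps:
$K{\left(A,C \right)} = 11 + C A^{2}$ ($K{\left(A,C \right)} = -2 + \left(A A C + 13\right) = -2 + \left(A^{2} C + 13\right) = -2 + \left(C A^{2} + 13\right) = -2 + \left(13 + C A^{2}\right) = 11 + C A^{2}$)
$w{\left(b \right)} = \frac{\left(-1 + b\right) \left(3 + b\right)}{5}$ ($w{\left(b \right)} = \frac{\left(b + 3\right) \left(-1 + b\right)}{5} = \frac{\left(3 + b\right) \left(-1 + b\right)}{5} = \frac{\left(-1 + b\right) \left(3 + b\right)}{5}$)
$\frac{w{\left(14 \right)}}{-87} - \frac{476}{K{\left(19,-15 \right)}} = \frac{- \frac{3}{5} + \frac{14^{2}}{5} + \frac{2}{5} \cdot 14}{-87} - \frac{476}{11 - 15 \cdot 19^{2}} = \left(- \frac{3}{5} + \frac{1}{5} \cdot 196 + \frac{28}{5}\right) \left(- \frac{1}{87}\right) - \frac{476}{11 - 5415} = \left(- \frac{3}{5} + \frac{196}{5} + \frac{28}{5}\right) \left(- \frac{1}{87}\right) - \frac{476}{11 - 5415} = \frac{221}{5} \left(- \frac{1}{87}\right) - \frac{476}{-5404} = - \frac{221}{435} - - \frac{17}{193} = - \frac{221}{435} + \frac{17}{193} = - \frac{35258}{83955}$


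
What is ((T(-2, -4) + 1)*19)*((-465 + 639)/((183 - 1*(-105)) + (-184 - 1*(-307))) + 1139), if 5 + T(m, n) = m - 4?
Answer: -29659190/137 ≈ -2.1649e+5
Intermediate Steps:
T(m, n) = -9 + m (T(m, n) = -5 + (m - 4) = -5 + (-4 + m) = -9 + m)
((T(-2, -4) + 1)*19)*((-465 + 639)/((183 - 1*(-105)) + (-184 - 1*(-307))) + 1139) = (((-9 - 2) + 1)*19)*((-465 + 639)/((183 - 1*(-105)) + (-184 - 1*(-307))) + 1139) = ((-11 + 1)*19)*(174/((183 + 105) + (-184 + 307)) + 1139) = (-10*19)*(174/(288 + 123) + 1139) = -190*(174/411 + 1139) = -190*(174*(1/411) + 1139) = -190*(58/137 + 1139) = -190*156101/137 = -29659190/137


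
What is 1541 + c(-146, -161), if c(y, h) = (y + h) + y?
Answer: 1088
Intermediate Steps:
c(y, h) = h + 2*y (c(y, h) = (h + y) + y = h + 2*y)
1541 + c(-146, -161) = 1541 + (-161 + 2*(-146)) = 1541 + (-161 - 292) = 1541 - 453 = 1088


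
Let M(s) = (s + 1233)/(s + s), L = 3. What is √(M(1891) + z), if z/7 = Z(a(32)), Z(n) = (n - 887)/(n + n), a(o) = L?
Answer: 2*I*√8291185941/5673 ≈ 32.102*I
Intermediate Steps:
M(s) = (1233 + s)/(2*s) (M(s) = (1233 + s)/((2*s)) = (1233 + s)*(1/(2*s)) = (1233 + s)/(2*s))
a(o) = 3
Z(n) = (-887 + n)/(2*n) (Z(n) = (-887 + n)/((2*n)) = (-887 + n)*(1/(2*n)) = (-887 + n)/(2*n))
z = -3094/3 (z = 7*((½)*(-887 + 3)/3) = 7*((½)*(⅓)*(-884)) = 7*(-442/3) = -3094/3 ≈ -1031.3)
√(M(1891) + z) = √((½)*(1233 + 1891)/1891 - 3094/3) = √((½)*(1/1891)*3124 - 3094/3) = √(1562/1891 - 3094/3) = √(-5846068/5673) = 2*I*√8291185941/5673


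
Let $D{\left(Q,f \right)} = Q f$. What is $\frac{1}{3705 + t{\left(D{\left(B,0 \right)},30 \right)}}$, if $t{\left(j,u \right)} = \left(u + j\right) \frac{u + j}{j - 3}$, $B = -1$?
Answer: $\frac{1}{3405} \approx 0.00029369$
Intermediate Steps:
$t{\left(j,u \right)} = \frac{\left(j + u\right)^{2}}{-3 + j}$ ($t{\left(j,u \right)} = \left(j + u\right) \frac{j + u}{-3 + j} = \frac{\left(j + u\right)^{2}}{-3 + j}$)
$\frac{1}{3705 + t{\left(D{\left(B,0 \right)},30 \right)}} = \frac{1}{3705 + \frac{\left(\left(-1\right) 0 + 30\right)^{2}}{-3 - 0}} = \frac{1}{3705 + \frac{\left(0 + 30\right)^{2}}{-3 + 0}} = \frac{1}{3705 + \frac{30^{2}}{-3}} = \frac{1}{3705 - 300} = \frac{1}{3405}$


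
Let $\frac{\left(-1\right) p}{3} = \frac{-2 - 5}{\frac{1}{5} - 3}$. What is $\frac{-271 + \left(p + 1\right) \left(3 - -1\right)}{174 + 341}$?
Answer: $- \frac{297}{515} \approx -0.5767$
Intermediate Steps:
$p = - \frac{15}{2}$ ($p = - 3 \frac{-2 - 5}{\frac{1}{5} - 3} = - 3 \left(- \frac{7}{\frac{1}{5} - 3}\right) = - 3 \left(- \frac{7}{- \frac{14}{5}}\right) = - 3 \left(\left(-7\right) \left(- \frac{5}{14}\right)\right) = \left(-3\right) \frac{5}{2} = - \frac{15}{2} \approx -7.5$)
$\frac{-271 + \left(p + 1\right) \left(3 - -1\right)}{174 + 341} = \frac{-271 + \left(- \frac{15}{2} + 1\right) \left(3 - -1\right)}{174 + 341} = \frac{-271 - \frac{13 \left(3 + 1\right)}{2}}{515} = \left(-271 - 26\right) \frac{1}{515} = \left(-297\right) \frac{1}{515} = - \frac{297}{515}$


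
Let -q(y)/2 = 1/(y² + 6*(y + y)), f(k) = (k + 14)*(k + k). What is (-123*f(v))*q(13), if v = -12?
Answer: -11808/325 ≈ -36.332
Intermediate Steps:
f(k) = 2*k*(14 + k) (f(k) = (14 + k)*(2*k) = 2*k*(14 + k))
q(y) = -2/(y² + 12*y) (q(y) = -2/(y² + 6*(y + y)) = -2/(y² + 6*(2*y)) = -2/(y² + 12*y))
(-123*f(v))*q(13) = (-246*(-12)*(14 - 12))*(-2/(13*(12 + 13))) = (-246*(-12)*2)*(-2*1/13/25) = (-123*(-48))*(-2*1/13*1/25) = 5904*(-2/325) = -11808/325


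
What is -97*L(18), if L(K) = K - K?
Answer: 0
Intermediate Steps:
L(K) = 0
-97*L(18) = -97*0 = 0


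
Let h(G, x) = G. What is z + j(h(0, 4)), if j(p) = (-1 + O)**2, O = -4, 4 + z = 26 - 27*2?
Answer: -7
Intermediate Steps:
z = -32 (z = -4 + (26 - 27*2) = -4 + (26 - 54) = -4 - 28 = -32)
j(p) = 25 (j(p) = (-1 - 4)**2 = (-5)**2 = 25)
z + j(h(0, 4)) = -32 + 25 = -7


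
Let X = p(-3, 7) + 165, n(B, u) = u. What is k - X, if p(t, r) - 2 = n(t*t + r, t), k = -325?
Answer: -489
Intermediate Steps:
p(t, r) = 2 + t
X = 164 (X = (2 - 3) + 165 = -1 + 165 = 164)
k - X = -325 - 1*164 = -325 - 164 = -489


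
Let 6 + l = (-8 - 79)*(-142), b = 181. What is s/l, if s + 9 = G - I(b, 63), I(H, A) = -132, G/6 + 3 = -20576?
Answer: -41117/4116 ≈ -9.9895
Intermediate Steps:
G = -123474 (G = -18 + 6*(-20576) = -18 - 123456 = -123474)
l = 12348 (l = -6 + (-8 - 79)*(-142) = -6 - 87*(-142) = -6 + 12354 = 12348)
s = -123351 (s = -9 + (-123474 - 1*(-132)) = -9 + (-123474 + 132) = -9 - 123342 = -123351)
s/l = -123351/12348 = -123351*1/12348 = -41117/4116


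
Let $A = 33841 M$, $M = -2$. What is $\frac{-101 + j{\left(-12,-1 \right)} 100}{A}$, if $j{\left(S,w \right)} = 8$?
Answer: $- \frac{699}{67682} \approx -0.010328$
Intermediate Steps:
$A = -67682$ ($A = 33841 \left(-2\right) = -67682$)
$\frac{-101 + j{\left(-12,-1 \right)} 100}{A} = \frac{-101 + 8 \cdot 100}{-67682} = \left(-101 + 800\right) \left(- \frac{1}{67682}\right) = 699 \left(- \frac{1}{67682}\right) = - \frac{699}{67682}$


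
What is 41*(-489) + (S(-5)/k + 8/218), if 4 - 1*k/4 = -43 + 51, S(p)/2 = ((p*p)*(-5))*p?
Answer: -17550821/872 ≈ -20127.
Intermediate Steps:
S(p) = -10*p³ (S(p) = 2*(((p*p)*(-5))*p) = 2*((p²*(-5))*p) = 2*((-5*p²)*p) = 2*(-5*p³) = -10*p³)
k = -16 (k = 16 - 4*(-43 + 51) = 16 - 4*8 = 16 - 32 = -16)
41*(-489) + (S(-5)/k + 8/218) = 41*(-489) + (-10*(-5)³/(-16) + 8/218) = -20049 + (-10*(-125)*(-1/16) + 8*(1/218)) = -20049 + (1250*(-1/16) + 4/109) = -20049 + (-625/8 + 4/109) = -20049 - 68093/872 = -17550821/872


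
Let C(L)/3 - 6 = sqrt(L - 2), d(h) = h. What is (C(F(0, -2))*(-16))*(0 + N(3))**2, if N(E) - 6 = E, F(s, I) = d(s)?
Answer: -23328 - 3888*I*sqrt(2) ≈ -23328.0 - 5498.5*I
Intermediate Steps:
F(s, I) = s
N(E) = 6 + E
C(L) = 18 + 3*sqrt(-2 + L) (C(L) = 18 + 3*sqrt(L - 2) = 18 + 3*sqrt(-2 + L))
(C(F(0, -2))*(-16))*(0 + N(3))**2 = ((18 + 3*sqrt(-2 + 0))*(-16))*(0 + (6 + 3))**2 = ((18 + 3*sqrt(-2))*(-16))*(0 + 9)**2 = ((18 + 3*(I*sqrt(2)))*(-16))*9**2 = ((18 + 3*I*sqrt(2))*(-16))*81 = (-288 - 48*I*sqrt(2))*81 = -23328 - 3888*I*sqrt(2)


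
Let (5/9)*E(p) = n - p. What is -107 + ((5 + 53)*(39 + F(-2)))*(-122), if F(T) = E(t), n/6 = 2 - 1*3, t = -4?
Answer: -1252987/5 ≈ -2.5060e+5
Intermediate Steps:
n = -6 (n = 6*(2 - 1*3) = 6*(2 - 3) = 6*(-1) = -6)
E(p) = -54/5 - 9*p/5 (E(p) = 9*(-6 - p)/5 = -54/5 - 9*p/5)
F(T) = -18/5 (F(T) = -54/5 - 9/5*(-4) = -54/5 + 36/5 = -18/5)
-107 + ((5 + 53)*(39 + F(-2)))*(-122) = -107 + ((5 + 53)*(39 - 18/5))*(-122) = -107 + (58*(177/5))*(-122) = -107 + (10266/5)*(-122) = -107 - 1252452/5 = -1252987/5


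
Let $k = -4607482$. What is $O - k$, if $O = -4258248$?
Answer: $349234$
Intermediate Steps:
$O - k = -4258248 - -4607482 = -4258248 + 4607482 = 349234$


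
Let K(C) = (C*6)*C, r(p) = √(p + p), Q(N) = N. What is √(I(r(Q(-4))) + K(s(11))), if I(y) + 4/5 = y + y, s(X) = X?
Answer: √(18130 + 100*I*√2)/5 ≈ 26.93 + 0.10503*I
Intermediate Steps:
r(p) = √2*√p (r(p) = √(2*p) = √2*√p)
I(y) = -⅘ + 2*y (I(y) = -⅘ + (y + y) = -⅘ + 2*y)
K(C) = 6*C² (K(C) = (6*C)*C = 6*C²)
√(I(r(Q(-4))) + K(s(11))) = √((-⅘ + 2*(√2*√(-4))) + 6*11²) = √((-⅘ + 2*(√2*(2*I))) + 6*121) = √((-⅘ + 2*(2*I*√2)) + 726) = √((-⅘ + 4*I*√2) + 726) = √(3626/5 + 4*I*√2)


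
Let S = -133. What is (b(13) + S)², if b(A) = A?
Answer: 14400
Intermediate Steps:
(b(13) + S)² = (13 - 133)² = (-120)² = 14400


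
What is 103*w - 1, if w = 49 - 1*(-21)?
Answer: 7209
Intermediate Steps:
w = 70 (w = 49 + 21 = 70)
103*w - 1 = 103*70 - 1 = 7210 - 1 = 7209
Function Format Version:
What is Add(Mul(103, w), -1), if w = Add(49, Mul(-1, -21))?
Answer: 7209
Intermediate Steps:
w = 70 (w = Add(49, 21) = 70)
Add(Mul(103, w), -1) = Add(Mul(103, 70), -1) = Add(7210, -1) = 7209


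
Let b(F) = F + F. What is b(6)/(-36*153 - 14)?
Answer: -6/2761 ≈ -0.0021731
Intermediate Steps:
b(F) = 2*F
b(6)/(-36*153 - 14) = (2*6)/(-36*153 - 14) = 12/(-5508 - 14) = 12/(-5522) = 12*(-1/5522) = -6/2761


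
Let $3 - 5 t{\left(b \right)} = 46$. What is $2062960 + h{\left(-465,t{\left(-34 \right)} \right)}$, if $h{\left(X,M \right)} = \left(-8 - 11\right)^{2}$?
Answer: $2063321$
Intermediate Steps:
$t{\left(b \right)} = - \frac{43}{5}$ ($t{\left(b \right)} = \frac{3}{5} - \frac{46}{5} = - \frac{43}{5}$)
$h{\left(X,M \right)} = 361$ ($h{\left(X,M \right)} = \left(-19\right)^{2} = 361$)
$2062960 + h{\left(-465,t{\left(-34 \right)} \right)} = 2062960 + 361 = 2063321$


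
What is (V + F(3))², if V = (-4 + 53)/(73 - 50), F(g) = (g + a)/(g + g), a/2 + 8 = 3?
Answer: 17689/19044 ≈ 0.92885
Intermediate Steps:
a = -10 (a = -16 + 2*3 = -16 + 6 = -10)
F(g) = (-10 + g)/(2*g) (F(g) = (g - 10)/(g + g) = (-10 + g)/((2*g)) = (-10 + g)*(1/(2*g)) = (-10 + g)/(2*g))
V = 49/23 ≈ 2.1304
(V + F(3))² = (49/23 + (½)*(-10 + 3)/3)² = (49/23 + (½)*(⅓)*(-7))² = (49/23 - 7/6)² = (133/138)² = 17689/19044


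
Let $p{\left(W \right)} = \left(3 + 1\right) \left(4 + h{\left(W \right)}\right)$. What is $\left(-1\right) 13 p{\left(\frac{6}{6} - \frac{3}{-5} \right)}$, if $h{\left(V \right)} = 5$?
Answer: $-468$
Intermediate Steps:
$p{\left(W \right)} = 36$ ($p{\left(W \right)} = \left(3 + 1\right) \left(4 + 5\right) = 4 \cdot 9 = 36$)
$\left(-1\right) 13 p{\left(\frac{6}{6} - \frac{3}{-5} \right)} = \left(-1\right) 13 \cdot 36 = \left(-13\right) 36 = -468$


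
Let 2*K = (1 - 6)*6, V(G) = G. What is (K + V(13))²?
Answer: 4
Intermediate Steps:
K = -15 (K = ((1 - 6)*6)/2 = (-5*6)/2 = (½)*(-30) = -15)
(K + V(13))² = (-15 + 13)² = (-2)² = 4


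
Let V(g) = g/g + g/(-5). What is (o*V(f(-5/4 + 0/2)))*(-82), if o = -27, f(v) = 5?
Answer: 0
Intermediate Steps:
V(g) = 1 - g/5 (V(g) = 1 + g*(-⅕) = 1 - g/5)
(o*V(f(-5/4 + 0/2)))*(-82) = -27*(1 - ⅕*5)*(-82) = -27*(1 - 1)*(-82) = -27*0*(-82) = 0*(-82) = 0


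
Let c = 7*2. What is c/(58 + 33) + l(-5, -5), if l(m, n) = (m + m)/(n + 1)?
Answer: 69/26 ≈ 2.6538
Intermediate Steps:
l(m, n) = 2*m/(1 + n) (l(m, n) = (2*m)/(1 + n) = 2*m/(1 + n))
c = 14
c/(58 + 33) + l(-5, -5) = 14/(58 + 33) + 2*(-5)/(1 - 5) = 14/91 + 2*(-5)/(-4) = 14*(1/91) + 2*(-5)*(-1/4) = 2/13 + 5/2 = 69/26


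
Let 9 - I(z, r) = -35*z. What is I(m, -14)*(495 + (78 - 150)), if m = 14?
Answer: 211077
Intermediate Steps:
I(z, r) = 9 + 35*z (I(z, r) = 9 - (-7)*5*z = 9 - (-35)*z = 9 + 35*z)
I(m, -14)*(495 + (78 - 150)) = (9 + 35*14)*(495 + (78 - 150)) = (9 + 490)*(495 - 72) = 499*423 = 211077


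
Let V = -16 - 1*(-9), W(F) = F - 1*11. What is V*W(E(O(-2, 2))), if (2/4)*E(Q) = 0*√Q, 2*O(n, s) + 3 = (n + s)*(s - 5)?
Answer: 77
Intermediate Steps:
O(n, s) = -3/2 + (-5 + s)*(n + s)/2 (O(n, s) = -3/2 + ((n + s)*(s - 5))/2 = -3/2 + ((n + s)*(-5 + s))/2 = -3/2 + ((-5 + s)*(n + s))/2 = -3/2 + (-5 + s)*(n + s)/2)
E(Q) = 0 (E(Q) = 2*(0*√Q) = 2*0 = 0)
W(F) = -11 + F (W(F) = F - 11 = -11 + F)
V = -7 (V = -16 + 9 = -7)
V*W(E(O(-2, 2))) = -7*(-11 + 0) = -7*(-11) = 77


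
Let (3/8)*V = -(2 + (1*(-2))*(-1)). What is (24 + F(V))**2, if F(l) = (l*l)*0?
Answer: 576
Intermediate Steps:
V = -32/3 (V = 8*(-(2 + (1*(-2))*(-1)))/3 = 8*(-(2 - 2*(-1)))/3 = 8*(-(2 + 2))/3 = 8*(-1*4)/3 = (8/3)*(-4) = -32/3 ≈ -10.667)
F(l) = 0 (F(l) = l**2*0 = 0)
(24 + F(V))**2 = (24 + 0)**2 = 24**2 = 576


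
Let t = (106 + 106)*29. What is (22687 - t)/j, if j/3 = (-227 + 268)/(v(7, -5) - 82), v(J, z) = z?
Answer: -479631/41 ≈ -11698.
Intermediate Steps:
t = 6148 (t = 212*29 = 6148)
j = -41/29 (j = 3*((-227 + 268)/(-5 - 82)) = 3*(41/(-87)) = 3*(41*(-1/87)) = 3*(-41/87) = -41/29 ≈ -1.4138)
(22687 - t)/j = (22687 - 1*6148)/(-41/29) = (22687 - 6148)*(-29/41) = 16539*(-29/41) = -479631/41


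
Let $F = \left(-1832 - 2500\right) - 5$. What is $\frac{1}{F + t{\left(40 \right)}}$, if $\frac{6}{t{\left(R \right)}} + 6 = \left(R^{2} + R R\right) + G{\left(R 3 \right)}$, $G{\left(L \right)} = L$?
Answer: $- \frac{1657}{7186406} \approx -0.00023057$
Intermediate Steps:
$F = -4337$ ($F = -4332 - 5 = -4337$)
$t{\left(R \right)} = \frac{6}{-6 + 2 R^{2} + 3 R}$ ($t{\left(R \right)} = \frac{6}{-6 + \left(\left(R^{2} + R R\right) + R 3\right)} = \frac{6}{-6 + \left(\left(R^{2} + R^{2}\right) + 3 R\right)} = \frac{6}{-6 + \left(2 R^{2} + 3 R\right)} = \frac{6}{-6 + 2 R^{2} + 3 R}$)
$\frac{1}{F + t{\left(40 \right)}} = \frac{1}{-4337 + \frac{6}{-6 + 2 \cdot 40^{2} + 3 \cdot 40}} = \frac{1}{-4337 + \frac{6}{-6 + 2 \cdot 1600 + 120}} = \frac{1}{-4337 + \frac{6}{-6 + 3200 + 120}} = \frac{1}{-4337 + \frac{6}{3314}} = \frac{1}{-4337 + 6 \cdot \frac{1}{3314}} = \frac{1}{-4337 + \frac{3}{1657}} = \frac{1}{- \frac{7186406}{1657}} = - \frac{1657}{7186406}$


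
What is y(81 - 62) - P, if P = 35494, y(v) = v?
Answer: -35475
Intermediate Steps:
y(81 - 62) - P = (81 - 62) - 1*35494 = 19 - 35494 = -35475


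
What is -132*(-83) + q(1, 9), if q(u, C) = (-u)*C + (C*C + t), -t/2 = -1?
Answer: 11030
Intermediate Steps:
t = 2 (t = -2*(-1) = 2)
q(u, C) = 2 + C**2 - C*u (q(u, C) = (-u)*C + (C*C + 2) = -C*u + (C**2 + 2) = -C*u + (2 + C**2) = 2 + C**2 - C*u)
-132*(-83) + q(1, 9) = -132*(-83) + (2 + 9**2 - 1*9*1) = 10956 + (2 + 81 - 9) = 10956 + 74 = 11030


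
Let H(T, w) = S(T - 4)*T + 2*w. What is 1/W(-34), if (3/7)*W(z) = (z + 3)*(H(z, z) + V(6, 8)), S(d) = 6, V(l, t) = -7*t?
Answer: 3/71176 ≈ 4.2149e-5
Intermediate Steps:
H(T, w) = 2*w + 6*T (H(T, w) = 6*T + 2*w = 2*w + 6*T)
W(z) = 7*(-56 + 8*z)*(3 + z)/3 (W(z) = 7*((z + 3)*((2*z + 6*z) - 7*8))/3 = 7*((3 + z)*(8*z - 56))/3 = 7*((3 + z)*(-56 + 8*z))/3 = 7*((-56 + 8*z)*(3 + z))/3 = 7*(-56 + 8*z)*(3 + z)/3)
1/W(-34) = 1/(-392 - 224/3*(-34) + (56/3)*(-34)**2) = 1/(-392 + 7616/3 + (56/3)*1156) = 1/(-392 + 7616/3 + 64736/3) = 1/(71176/3) = 3/71176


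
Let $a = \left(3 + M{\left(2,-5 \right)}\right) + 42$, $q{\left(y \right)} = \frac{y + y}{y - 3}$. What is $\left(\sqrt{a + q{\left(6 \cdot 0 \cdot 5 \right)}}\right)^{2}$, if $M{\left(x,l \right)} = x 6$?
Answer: $57$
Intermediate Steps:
$M{\left(x,l \right)} = 6 x$
$q{\left(y \right)} = \frac{2 y}{-3 + y}$
$a = 57$ ($a = \left(3 + 6 \cdot 2\right) + 42 = \left(3 + 12\right) + 42 = 15 + 42 = 57$)
$\left(\sqrt{a + q{\left(6 \cdot 0 \cdot 5 \right)}}\right)^{2} = \left(\sqrt{57 + \frac{2 \cdot 6 \cdot 0 \cdot 5}{-3 + 6 \cdot 0 \cdot 5}}\right)^{2} = \left(\sqrt{57 + \frac{2 \cdot 0 \cdot 5}{-3 + 0 \cdot 5}}\right)^{2} = \left(\sqrt{57 + 2 \cdot 0 \frac{1}{-3 + 0}}\right)^{2} = \left(\sqrt{57 + 2 \cdot 0 \frac{1}{-3}}\right)^{2} = \left(\sqrt{57 + 2 \cdot 0 \left(- \frac{1}{3}\right)}\right)^{2} = \left(\sqrt{57 + 0}\right)^{2} = \left(\sqrt{57}\right)^{2} = 57$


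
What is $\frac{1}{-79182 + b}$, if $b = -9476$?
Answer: $- \frac{1}{88658} \approx -1.1279 \cdot 10^{-5}$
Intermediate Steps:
$\frac{1}{-79182 + b} = \frac{1}{-79182 - 9476} = \frac{1}{-88658} = - \frac{1}{88658}$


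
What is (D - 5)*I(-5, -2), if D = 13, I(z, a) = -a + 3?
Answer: 40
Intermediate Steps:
I(z, a) = 3 - a
(D - 5)*I(-5, -2) = (13 - 5)*(3 - 1*(-2)) = 8*(3 + 2) = 8*5 = 40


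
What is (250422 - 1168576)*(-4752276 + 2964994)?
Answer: 1641000117428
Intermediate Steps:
(250422 - 1168576)*(-4752276 + 2964994) = -918154*(-1787282) = 1641000117428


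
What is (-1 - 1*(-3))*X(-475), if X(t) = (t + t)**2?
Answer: 1805000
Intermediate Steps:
X(t) = 4*t**2 (X(t) = (2*t)**2 = 4*t**2)
(-1 - 1*(-3))*X(-475) = (-1 - 1*(-3))*(4*(-475)**2) = (-1 + 3)*(4*225625) = 2*902500 = 1805000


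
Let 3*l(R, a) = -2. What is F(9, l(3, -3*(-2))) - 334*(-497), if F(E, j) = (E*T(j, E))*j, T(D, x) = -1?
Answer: 166004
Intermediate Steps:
l(R, a) = -⅔ (l(R, a) = (⅓)*(-2) = -⅔)
F(E, j) = -E*j (F(E, j) = (E*(-1))*j = (-E)*j = -E*j)
F(9, l(3, -3*(-2))) - 334*(-497) = -1*9*(-⅔) - 334*(-497) = 6 + 165998 = 166004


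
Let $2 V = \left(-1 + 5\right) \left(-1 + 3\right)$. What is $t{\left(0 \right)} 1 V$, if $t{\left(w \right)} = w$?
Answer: $0$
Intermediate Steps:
$V = 4$ ($V = \frac{\left(-1 + 5\right) \left(-1 + 3\right)}{2} = \frac{4 \cdot 2}{2} = \frac{1}{2} \cdot 8 = 4$)
$t{\left(0 \right)} 1 V = 0 \cdot 1 \cdot 4 = 0 \cdot 4 = 0$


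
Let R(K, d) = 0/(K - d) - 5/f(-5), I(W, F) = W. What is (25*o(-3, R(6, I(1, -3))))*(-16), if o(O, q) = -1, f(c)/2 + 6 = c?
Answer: 400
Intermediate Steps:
f(c) = -12 + 2*c
R(K, d) = 5/22 (R(K, d) = 0/(K - d) - 5/(-12 + 2*(-5)) = 0 - 5/(-12 - 10) = 0 - 5/(-22) = 0 - 5*(-1/22) = 0 + 5/22 = 5/22)
(25*o(-3, R(6, I(1, -3))))*(-16) = (25*(-1))*(-16) = -25*(-16) = 400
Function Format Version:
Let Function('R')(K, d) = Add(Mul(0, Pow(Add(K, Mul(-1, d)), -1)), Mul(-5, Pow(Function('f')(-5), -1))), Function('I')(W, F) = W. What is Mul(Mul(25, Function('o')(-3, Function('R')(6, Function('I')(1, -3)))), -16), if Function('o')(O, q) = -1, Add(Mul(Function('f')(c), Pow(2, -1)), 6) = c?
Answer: 400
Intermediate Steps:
Function('f')(c) = Add(-12, Mul(2, c))
Function('R')(K, d) = Rational(5, 22) (Function('R')(K, d) = Add(Mul(0, Pow(Add(K, Mul(-1, d)), -1)), Mul(-5, Pow(Add(-12, Mul(2, -5)), -1))) = Add(0, Mul(-5, Pow(Add(-12, -10), -1))) = Add(0, Mul(-5, Pow(-22, -1))) = Add(0, Mul(-5, Rational(-1, 22))) = Add(0, Rational(5, 22)) = Rational(5, 22))
Mul(Mul(25, Function('o')(-3, Function('R')(6, Function('I')(1, -3)))), -16) = Mul(Mul(25, -1), -16) = Mul(-25, -16) = 400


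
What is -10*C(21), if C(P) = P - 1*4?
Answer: -170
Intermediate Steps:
C(P) = -4 + P (C(P) = P - 4 = -4 + P)
-10*C(21) = -10*(-4 + 21) = -10*17 = -170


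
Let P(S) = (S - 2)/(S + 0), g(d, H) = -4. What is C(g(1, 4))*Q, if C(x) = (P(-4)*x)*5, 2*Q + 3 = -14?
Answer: 255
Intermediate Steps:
Q = -17/2 (Q = -3/2 + (½)*(-14) = -3/2 - 7 = -17/2 ≈ -8.5000)
P(S) = (-2 + S)/S
C(x) = 15*x/2 (C(x) = (((-2 - 4)/(-4))*x)*5 = ((-¼*(-6))*x)*5 = (3*x/2)*5 = 15*x/2)
C(g(1, 4))*Q = ((15/2)*(-4))*(-17/2) = -30*(-17/2) = 255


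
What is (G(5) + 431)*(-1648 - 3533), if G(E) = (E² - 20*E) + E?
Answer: -1870341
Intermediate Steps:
G(E) = E² - 19*E
(G(5) + 431)*(-1648 - 3533) = (5*(-19 + 5) + 431)*(-1648 - 3533) = (5*(-14) + 431)*(-5181) = (-70 + 431)*(-5181) = 361*(-5181) = -1870341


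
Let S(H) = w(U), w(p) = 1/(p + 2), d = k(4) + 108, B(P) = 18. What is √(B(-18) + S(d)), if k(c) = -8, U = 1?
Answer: √165/3 ≈ 4.2817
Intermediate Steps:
d = 100 (d = -8 + 108 = 100)
w(p) = 1/(2 + p)
S(H) = ⅓ (S(H) = 1/(2 + 1) = 1/3 = ⅓)
√(B(-18) + S(d)) = √(18 + ⅓) = √(55/3) = √165/3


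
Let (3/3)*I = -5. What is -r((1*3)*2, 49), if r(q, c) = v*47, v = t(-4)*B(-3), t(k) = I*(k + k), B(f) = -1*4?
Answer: 7520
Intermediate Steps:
I = -5
B(f) = -4
t(k) = -10*k (t(k) = -5*(k + k) = -10*k)
v = -160 (v = -10*(-4)*(-4) = 40*(-4) = -160)
r(q, c) = -7520 (r(q, c) = -160*47 = -7520)
-r((1*3)*2, 49) = -1*(-7520) = 7520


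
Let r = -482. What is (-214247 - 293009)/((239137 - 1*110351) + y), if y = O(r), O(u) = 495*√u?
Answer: -32663735608/8351967923 + 125545860*I*√482/8351967923 ≈ -3.9109 + 0.33002*I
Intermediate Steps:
y = 495*I*√482 (y = 495*√(-482) = 495*(I*√482) = 495*I*√482 ≈ 10867.0*I)
(-214247 - 293009)/((239137 - 1*110351) + y) = (-214247 - 293009)/((239137 - 1*110351) + 495*I*√482) = -507256/((239137 - 110351) + 495*I*√482) = -507256/(128786 + 495*I*√482)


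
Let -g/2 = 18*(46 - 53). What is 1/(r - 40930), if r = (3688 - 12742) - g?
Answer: -1/50236 ≈ -1.9906e-5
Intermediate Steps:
g = 252 (g = -36*(46 - 53) = -36*(-7) = -2*(-126) = 252)
r = -9306 (r = (3688 - 12742) - 1*252 = -9054 - 252 = -9306)
1/(r - 40930) = 1/(-9306 - 40930) = 1/(-50236) = -1/50236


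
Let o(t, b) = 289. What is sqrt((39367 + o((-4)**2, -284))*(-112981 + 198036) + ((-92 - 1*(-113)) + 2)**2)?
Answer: sqrt(3372941609) ≈ 58077.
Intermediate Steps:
sqrt((39367 + o((-4)**2, -284))*(-112981 + 198036) + ((-92 - 1*(-113)) + 2)**2) = sqrt((39367 + 289)*(-112981 + 198036) + ((-92 - 1*(-113)) + 2)**2) = sqrt(39656*85055 + ((-92 + 113) + 2)**2) = sqrt(3372941080 + (21 + 2)**2) = sqrt(3372941080 + 23**2) = sqrt(3372941080 + 529) = sqrt(3372941609)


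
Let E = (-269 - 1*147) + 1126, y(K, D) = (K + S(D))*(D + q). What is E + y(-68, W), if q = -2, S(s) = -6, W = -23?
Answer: 2560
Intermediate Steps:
y(K, D) = (-6 + K)*(-2 + D) (y(K, D) = (K - 6)*(D - 2) = (-6 + K)*(-2 + D))
E = 710 (E = (-269 - 147) + 1126 = -416 + 1126 = 710)
E + y(-68, W) = 710 + (12 - 6*(-23) - 2*(-68) - 23*(-68)) = 710 + (12 + 138 + 136 + 1564) = 710 + 1850 = 2560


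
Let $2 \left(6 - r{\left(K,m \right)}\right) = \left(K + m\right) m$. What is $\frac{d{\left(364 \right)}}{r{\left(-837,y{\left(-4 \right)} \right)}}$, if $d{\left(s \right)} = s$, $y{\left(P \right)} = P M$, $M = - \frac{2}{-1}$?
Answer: $- \frac{26}{241} \approx -0.10788$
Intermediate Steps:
$M = 2$ ($M = \left(-2\right) \left(-1\right) = 2$)
$y{\left(P \right)} = 2 P$ ($y{\left(P \right)} = P 2 = 2 P$)
$r{\left(K,m \right)} = 6 - \frac{m \left(K + m\right)}{2}$ ($r{\left(K,m \right)} = 6 - \frac{\left(K + m\right) m}{2} = 6 - \frac{m \left(K + m\right)}{2}$)
$\frac{d{\left(364 \right)}}{r{\left(-837,y{\left(-4 \right)} \right)}} = \frac{364}{6 - \frac{\left(2 \left(-4\right)\right)^{2}}{2} - - \frac{837 \cdot 2 \left(-4\right)}{2}} = \frac{364}{6 - \frac{\left(-8\right)^{2}}{2} - \left(- \frac{837}{2}\right) \left(-8\right)} = \frac{364}{6 - 32 - 3348} = \frac{364}{-3374} = 364 \left(- \frac{1}{3374}\right) = - \frac{26}{241}$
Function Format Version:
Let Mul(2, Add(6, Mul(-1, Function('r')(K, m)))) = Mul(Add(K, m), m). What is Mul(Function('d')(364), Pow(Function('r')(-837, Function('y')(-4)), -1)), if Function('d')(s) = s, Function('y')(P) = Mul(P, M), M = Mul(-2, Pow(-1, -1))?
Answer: Rational(-26, 241) ≈ -0.10788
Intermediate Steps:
M = 2 (M = Mul(-2, -1) = 2)
Function('y')(P) = Mul(2, P) (Function('y')(P) = Mul(P, 2) = Mul(2, P))
Function('r')(K, m) = Add(6, Mul(Rational(-1, 2), m, Add(K, m))) (Function('r')(K, m) = Add(6, Mul(Rational(-1, 2), Mul(Add(K, m), m))) = Add(6, Mul(Rational(-1, 2), Mul(m, Add(K, m)))) = Add(6, Mul(Rational(-1, 2), m, Add(K, m))))
Mul(Function('d')(364), Pow(Function('r')(-837, Function('y')(-4)), -1)) = Mul(364, Pow(Add(6, Mul(Rational(-1, 2), Pow(Mul(2, -4), 2)), Mul(Rational(-1, 2), -837, Mul(2, -4))), -1)) = Mul(364, Pow(Add(6, Mul(Rational(-1, 2), Pow(-8, 2)), Mul(Rational(-1, 2), -837, -8)), -1)) = Mul(364, Pow(Add(6, Mul(Rational(-1, 2), 64), -3348), -1)) = Mul(364, Pow(Add(6, -32, -3348), -1)) = Mul(364, Pow(-3374, -1)) = Mul(364, Rational(-1, 3374)) = Rational(-26, 241)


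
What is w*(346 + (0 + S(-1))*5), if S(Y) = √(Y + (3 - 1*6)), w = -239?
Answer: -82694 - 2390*I ≈ -82694.0 - 2390.0*I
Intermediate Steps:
S(Y) = √(-3 + Y) (S(Y) = √(Y + (3 - 6)) = √(Y - 3) = √(-3 + Y))
w*(346 + (0 + S(-1))*5) = -239*(346 + (0 + √(-3 - 1))*5) = -239*(346 + (0 + √(-4))*5) = -239*(346 + (0 + 2*I)*5) = -239*(346 + (2*I)*5) = -239*(346 + 10*I) = -82694 - 2390*I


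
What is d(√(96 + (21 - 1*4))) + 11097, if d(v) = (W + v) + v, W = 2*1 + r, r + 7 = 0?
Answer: 11092 + 2*√113 ≈ 11113.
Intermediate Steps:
r = -7 (r = -7 + 0 = -7)
W = -5 (W = 2*1 - 7 = 2 - 7 = -5)
d(v) = -5 + 2*v (d(v) = (-5 + v) + v = -5 + 2*v)
d(√(96 + (21 - 1*4))) + 11097 = (-5 + 2*√(96 + (21 - 1*4))) + 11097 = (-5 + 2*√(96 + (21 - 4))) + 11097 = (-5 + 2*√(96 + 17)) + 11097 = (-5 + 2*√113) + 11097 = 11092 + 2*√113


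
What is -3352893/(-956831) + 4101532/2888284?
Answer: 3402145042676/690899917001 ≈ 4.9242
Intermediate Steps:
-3352893/(-956831) + 4101532/2888284 = -3352893*(-1/956831) + 4101532*(1/2888284) = 3352893/956831 + 1025383/722071 = 3402145042676/690899917001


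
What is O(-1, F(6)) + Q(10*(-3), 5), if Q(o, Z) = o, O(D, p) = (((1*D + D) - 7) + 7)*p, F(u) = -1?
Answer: -28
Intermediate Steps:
O(D, p) = 2*D*p (O(D, p) = (((D + D) - 7) + 7)*p = ((2*D - 7) + 7)*p = ((-7 + 2*D) + 7)*p = (2*D)*p = 2*D*p)
O(-1, F(6)) + Q(10*(-3), 5) = 2*(-1)*(-1) + 10*(-3) = 2 - 30 = -28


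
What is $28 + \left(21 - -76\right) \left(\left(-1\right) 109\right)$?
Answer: $-10545$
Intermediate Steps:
$28 + \left(21 - -76\right) \left(\left(-1\right) 109\right) = 28 + \left(21 + 76\right) \left(-109\right) = 28 + 97 \left(-109\right) = 28 - 10573 = -10545$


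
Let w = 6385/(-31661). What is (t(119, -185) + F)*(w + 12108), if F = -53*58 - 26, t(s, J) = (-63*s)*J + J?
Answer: 530419146850980/31661 ≈ 1.6753e+10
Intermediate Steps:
w = -6385/31661 (w = 6385*(-1/31661) = -6385/31661 ≈ -0.20167)
t(s, J) = J - 63*J*s (t(s, J) = -63*J*s + J = J - 63*J*s)
F = -3100 (F = -3074 - 26 = -3100)
(t(119, -185) + F)*(w + 12108) = (-185*(1 - 63*119) - 3100)*(-6385/31661 + 12108) = (-185*(1 - 7497) - 3100)*(383345003/31661) = (-185*(-7496) - 3100)*(383345003/31661) = (1386760 - 3100)*(383345003/31661) = 1383660*(383345003/31661) = 530419146850980/31661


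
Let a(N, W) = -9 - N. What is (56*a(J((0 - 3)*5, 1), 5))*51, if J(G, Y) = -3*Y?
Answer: -17136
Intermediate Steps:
(56*a(J((0 - 3)*5, 1), 5))*51 = (56*(-9 - (-3)))*51 = (56*(-9 - 1*(-3)))*51 = (56*(-9 + 3))*51 = (56*(-6))*51 = -336*51 = -17136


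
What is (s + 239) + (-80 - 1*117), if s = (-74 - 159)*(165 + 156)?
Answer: -74751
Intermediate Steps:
s = -74793 (s = -233*321 = -74793)
(s + 239) + (-80 - 1*117) = (-74793 + 239) + (-80 - 1*117) = -74554 + (-80 - 117) = -74554 - 197 = -74751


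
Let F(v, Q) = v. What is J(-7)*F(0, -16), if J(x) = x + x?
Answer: 0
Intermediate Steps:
J(x) = 2*x
J(-7)*F(0, -16) = (2*(-7))*0 = -14*0 = 0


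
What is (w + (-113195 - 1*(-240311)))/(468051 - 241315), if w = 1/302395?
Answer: 38439242821/68563832720 ≈ 0.56063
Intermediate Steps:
w = 1/302395 ≈ 3.3069e-6
(w + (-113195 - 1*(-240311)))/(468051 - 241315) = (1/302395 + (-113195 - 1*(-240311)))/(468051 - 241315) = (1/302395 + (-113195 + 240311))/226736 = (1/302395 + 127116)*(1/226736) = (38439242821/302395)*(1/226736) = 38439242821/68563832720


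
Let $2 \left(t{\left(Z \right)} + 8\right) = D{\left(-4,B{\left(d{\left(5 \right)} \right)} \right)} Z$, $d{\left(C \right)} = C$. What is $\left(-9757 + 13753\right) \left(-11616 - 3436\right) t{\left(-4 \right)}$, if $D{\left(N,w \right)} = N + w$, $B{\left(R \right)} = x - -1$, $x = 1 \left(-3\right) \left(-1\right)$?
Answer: $481182336$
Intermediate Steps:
$x = 3$ ($x = \left(-3\right) \left(-1\right) = 3$)
$B{\left(R \right)} = 4$ ($B{\left(R \right)} = 3 - -1 = 3 + 1 = 4$)
$t{\left(Z \right)} = -8$ ($t{\left(Z \right)} = -8 + \frac{\left(-4 + 4\right) Z}{2} = -8 + \frac{0 Z}{2} = -8 + \frac{1}{2} \cdot 0 = -8 + 0 = -8$)
$\left(-9757 + 13753\right) \left(-11616 - 3436\right) t{\left(-4 \right)} = \left(-9757 + 13753\right) \left(-11616 - 3436\right) \left(-8\right) = 3996 \left(-15052\right) \left(-8\right) = \left(-60147792\right) \left(-8\right) = 481182336$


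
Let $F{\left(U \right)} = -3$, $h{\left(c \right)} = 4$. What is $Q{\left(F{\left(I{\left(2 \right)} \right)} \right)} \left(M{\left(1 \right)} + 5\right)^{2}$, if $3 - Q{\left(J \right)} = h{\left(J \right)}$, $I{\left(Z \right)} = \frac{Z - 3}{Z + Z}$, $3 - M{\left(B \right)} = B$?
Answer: $-49$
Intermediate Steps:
$M{\left(B \right)} = 3 - B$
$I{\left(Z \right)} = \frac{-3 + Z}{2 Z}$
$Q{\left(J \right)} = -1$ ($Q{\left(J \right)} = 3 - 4 = -1$)
$Q{\left(F{\left(I{\left(2 \right)} \right)} \right)} \left(M{\left(1 \right)} + 5\right)^{2} = - \left(\left(3 - 1\right) + 5\right)^{2} = - \left(2 + 5\right)^{2} = - 7^{2} = \left(-1\right) 49 = -49$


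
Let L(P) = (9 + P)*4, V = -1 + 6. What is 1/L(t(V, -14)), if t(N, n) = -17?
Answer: -1/32 ≈ -0.031250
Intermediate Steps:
V = 5
L(P) = 36 + 4*P
1/L(t(V, -14)) = 1/(36 + 4*(-17)) = 1/(36 - 68) = 1/(-32) = -1/32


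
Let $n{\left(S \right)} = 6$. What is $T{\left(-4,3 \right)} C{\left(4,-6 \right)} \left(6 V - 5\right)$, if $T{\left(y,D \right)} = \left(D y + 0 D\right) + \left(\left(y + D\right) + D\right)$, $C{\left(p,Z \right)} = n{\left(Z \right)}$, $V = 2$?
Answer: $-420$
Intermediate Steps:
$C{\left(p,Z \right)} = 6$
$T{\left(y,D \right)} = y + 2 D + D y$ ($T{\left(y,D \right)} = \left(D y + 0\right) + \left(\left(D + y\right) + D\right) = D y + \left(y + 2 D\right) = y + 2 D + D y$)
$T{\left(-4,3 \right)} C{\left(4,-6 \right)} \left(6 V - 5\right) = \left(-4 + 2 \cdot 3 + 3 \left(-4\right)\right) 6 \left(6 \cdot 2 - 5\right) = \left(-4 + 6 - 12\right) 6 \left(12 - 5\right) = \left(-10\right) 6 \cdot 7 = \left(-60\right) 7 = -420$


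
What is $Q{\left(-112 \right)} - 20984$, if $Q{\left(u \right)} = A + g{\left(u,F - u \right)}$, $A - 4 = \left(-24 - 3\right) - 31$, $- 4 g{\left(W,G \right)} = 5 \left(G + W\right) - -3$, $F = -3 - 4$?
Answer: $-21030$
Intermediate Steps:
$F = -7$ ($F = -3 - 4 = -7$)
$g{\left(W,G \right)} = - \frac{3}{4} - \frac{5 G}{4} - \frac{5 W}{4}$ ($g{\left(W,G \right)} = - \frac{5 \left(G + W\right) - -3}{4} = - \frac{\left(5 G + 5 W\right) + 3}{4} = - \frac{3 + 5 G + 5 W}{4} = - \frac{3}{4} - \frac{5 G}{4} - \frac{5 W}{4}$)
$A = -54$ ($A = 4 - 58 = -54$)
$Q{\left(u \right)} = -46$ ($Q{\left(u \right)} = -54 - \left(\frac{3}{4} + \frac{5 u}{4} + \frac{5 \left(-7 - u\right)}{4}\right) = -54 - -8 = -54 + 8 = -46$)
$Q{\left(-112 \right)} - 20984 = -46 - 20984 = -21030$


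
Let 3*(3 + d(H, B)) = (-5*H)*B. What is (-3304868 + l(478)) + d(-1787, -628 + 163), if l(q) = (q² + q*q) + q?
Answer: -4232350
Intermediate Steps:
l(q) = q + 2*q² (l(q) = (q² + q²) + q = 2*q² + q = q + 2*q²)
d(H, B) = -3 - 5*B*H/3 (d(H, B) = -3 + ((-5*H)*B)/3 = -3 + (-5*B*H)/3 = -3 - 5*B*H/3)
(-3304868 + l(478)) + d(-1787, -628 + 163) = (-3304868 + 478*(1 + 2*478)) + (-3 - 5/3*(-628 + 163)*(-1787)) = (-3304868 + 478*(1 + 956)) + (-3 - 5/3*(-465)*(-1787)) = (-3304868 + 478*957) + (-3 - 1384925) = (-3304868 + 457446) - 1384928 = -2847422 - 1384928 = -4232350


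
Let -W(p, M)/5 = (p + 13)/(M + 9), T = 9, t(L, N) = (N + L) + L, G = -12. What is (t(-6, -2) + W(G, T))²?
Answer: 66049/324 ≈ 203.85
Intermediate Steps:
t(L, N) = N + 2*L (t(L, N) = (L + N) + L = N + 2*L)
W(p, M) = -5*(13 + p)/(9 + M) (W(p, M) = -5*(p + 13)/(M + 9) = -5*(13 + p)/(9 + M))
(t(-6, -2) + W(G, T))² = ((-2 + 2*(-6)) + 5*(-13 - 1*(-12))/(9 + 9))² = ((-2 - 12) + 5*(-13 + 12)/18)² = (-14 + 5*(1/18)*(-1))² = (-14 - 5/18)² = (-257/18)² = 66049/324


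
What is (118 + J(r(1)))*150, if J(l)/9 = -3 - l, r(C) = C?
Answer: 12300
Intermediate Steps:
J(l) = -27 - 9*l (J(l) = 9*(-3 - l) = -27 - 9*l)
(118 + J(r(1)))*150 = (118 + (-27 - 9*1))*150 = (118 + (-27 - 9))*150 = (118 - 36)*150 = 82*150 = 12300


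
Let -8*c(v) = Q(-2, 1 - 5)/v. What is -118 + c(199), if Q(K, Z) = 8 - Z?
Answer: -46967/398 ≈ -118.01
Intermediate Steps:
c(v) = -3/(2*v) (c(v) = -(8 - (1 - 5))/(8*v) = -(8 - 1*(-4))/(8*v) = -(8 + 4)/(8*v) = -3/(2*v))
-118 + c(199) = -118 - 3/2/199 = -118 - 3/2*1/199 = -118 - 3/398 = -46967/398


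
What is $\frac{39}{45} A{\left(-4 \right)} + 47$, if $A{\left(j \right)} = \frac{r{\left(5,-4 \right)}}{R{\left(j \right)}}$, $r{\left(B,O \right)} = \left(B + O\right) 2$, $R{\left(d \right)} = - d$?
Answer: $\frac{1423}{30} \approx 47.433$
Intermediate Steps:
$r{\left(B,O \right)} = 2 B + 2 O$
$A{\left(j \right)} = - \frac{2}{j}$ ($A{\left(j \right)} = \frac{2 \cdot 5 + 2 \left(-4\right)}{\left(-1\right) j} = \left(10 - 8\right) \left(- \frac{1}{j}\right) = 2 \left(- \frac{1}{j}\right) = - \frac{2}{j}$)
$\frac{39}{45} A{\left(-4 \right)} + 47 = \frac{39}{45} \left(- \frac{2}{-4}\right) + 47 = 39 \cdot \frac{1}{45} \left(\left(-2\right) \left(- \frac{1}{4}\right)\right) + 47 = \frac{13}{15} \cdot \frac{1}{2} + 47 = \frac{13}{30} + 47 = \frac{1423}{30}$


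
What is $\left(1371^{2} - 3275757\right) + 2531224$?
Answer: $1135108$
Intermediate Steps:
$\left(1371^{2} - 3275757\right) + 2531224 = \left(1879641 - 3275757\right) + 2531224 = -1396116 + 2531224 = 1135108$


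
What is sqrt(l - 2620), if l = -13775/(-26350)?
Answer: I*sqrt(2910019166)/1054 ≈ 51.181*I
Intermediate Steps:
l = 551/1054 (l = -13775*(-1/26350) = 551/1054 ≈ 0.52277)
sqrt(l - 2620) = sqrt(551/1054 - 2620) = sqrt(-2760929/1054) = I*sqrt(2910019166)/1054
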